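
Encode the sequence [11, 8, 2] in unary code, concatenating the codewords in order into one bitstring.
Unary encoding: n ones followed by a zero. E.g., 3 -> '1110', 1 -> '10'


Encode each number as n ones followed by a terminating 0:
  11 -> 111111111110 (12 bits)
  8 -> 111111110 (9 bits)
  2 -> 110 (3 bits)
Total length = 12 + 9 + 3 = 24 bits.

Unary([11, 8, 2]) = 111111111110111111110110 (24 bits)


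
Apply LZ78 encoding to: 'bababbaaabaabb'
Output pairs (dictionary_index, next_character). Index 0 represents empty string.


LZ78 encoding steps:
Dictionary: {0: ''}
Step 1: w='' (idx 0), next='b' -> output (0, 'b'), add 'b' as idx 1
Step 2: w='' (idx 0), next='a' -> output (0, 'a'), add 'a' as idx 2
Step 3: w='b' (idx 1), next='a' -> output (1, 'a'), add 'ba' as idx 3
Step 4: w='b' (idx 1), next='b' -> output (1, 'b'), add 'bb' as idx 4
Step 5: w='a' (idx 2), next='a' -> output (2, 'a'), add 'aa' as idx 5
Step 6: w='a' (idx 2), next='b' -> output (2, 'b'), add 'ab' as idx 6
Step 7: w='aa' (idx 5), next='b' -> output (5, 'b'), add 'aab' as idx 7
Step 8: w='b' (idx 1), end of input -> output (1, '')


Encoded: [(0, 'b'), (0, 'a'), (1, 'a'), (1, 'b'), (2, 'a'), (2, 'b'), (5, 'b'), (1, '')]


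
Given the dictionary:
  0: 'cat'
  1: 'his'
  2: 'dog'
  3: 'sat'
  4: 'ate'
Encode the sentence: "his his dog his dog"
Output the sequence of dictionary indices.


Look up each word in the dictionary:
  'his' -> 1
  'his' -> 1
  'dog' -> 2
  'his' -> 1
  'dog' -> 2

Encoded: [1, 1, 2, 1, 2]


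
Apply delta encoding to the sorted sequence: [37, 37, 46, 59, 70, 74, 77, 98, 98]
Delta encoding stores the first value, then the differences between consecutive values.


First value: 37
Deltas:
  37 - 37 = 0
  46 - 37 = 9
  59 - 46 = 13
  70 - 59 = 11
  74 - 70 = 4
  77 - 74 = 3
  98 - 77 = 21
  98 - 98 = 0


Delta encoded: [37, 0, 9, 13, 11, 4, 3, 21, 0]


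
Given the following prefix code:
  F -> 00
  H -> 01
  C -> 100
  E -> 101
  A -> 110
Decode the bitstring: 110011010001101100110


Decoding step by step:
Bits 110 -> A
Bits 01 -> H
Bits 101 -> E
Bits 00 -> F
Bits 01 -> H
Bits 101 -> E
Bits 100 -> C
Bits 110 -> A


Decoded message: AHEFHECA


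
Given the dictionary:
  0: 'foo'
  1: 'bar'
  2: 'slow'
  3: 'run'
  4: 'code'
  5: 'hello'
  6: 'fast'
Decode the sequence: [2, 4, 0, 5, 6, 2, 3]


Look up each index in the dictionary:
  2 -> 'slow'
  4 -> 'code'
  0 -> 'foo'
  5 -> 'hello'
  6 -> 'fast'
  2 -> 'slow'
  3 -> 'run'

Decoded: "slow code foo hello fast slow run"


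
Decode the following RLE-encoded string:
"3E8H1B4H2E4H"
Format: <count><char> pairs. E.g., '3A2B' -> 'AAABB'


Expanding each <count><char> pair:
  3E -> 'EEE'
  8H -> 'HHHHHHHH'
  1B -> 'B'
  4H -> 'HHHH'
  2E -> 'EE'
  4H -> 'HHHH'

Decoded = EEEHHHHHHHHBHHHHEEHHHH


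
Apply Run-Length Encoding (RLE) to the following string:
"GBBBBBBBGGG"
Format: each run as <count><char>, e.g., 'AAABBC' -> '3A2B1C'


Scanning runs left to right:
  i=0: run of 'G' x 1 -> '1G'
  i=1: run of 'B' x 7 -> '7B'
  i=8: run of 'G' x 3 -> '3G'

RLE = 1G7B3G


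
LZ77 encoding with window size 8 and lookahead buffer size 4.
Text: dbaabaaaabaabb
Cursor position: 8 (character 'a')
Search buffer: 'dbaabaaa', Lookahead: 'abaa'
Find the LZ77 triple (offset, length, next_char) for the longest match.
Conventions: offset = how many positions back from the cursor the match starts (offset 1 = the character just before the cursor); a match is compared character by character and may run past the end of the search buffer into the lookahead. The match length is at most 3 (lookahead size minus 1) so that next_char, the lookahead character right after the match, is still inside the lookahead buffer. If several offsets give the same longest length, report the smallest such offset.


Try each offset into the search buffer:
  offset=1 (pos 7, char 'a'): match length 1
  offset=2 (pos 6, char 'a'): match length 1
  offset=3 (pos 5, char 'a'): match length 1
  offset=4 (pos 4, char 'b'): match length 0
  offset=5 (pos 3, char 'a'): match length 3
  offset=6 (pos 2, char 'a'): match length 1
  offset=7 (pos 1, char 'b'): match length 0
  offset=8 (pos 0, char 'd'): match length 0
Longest match has length 3 at offset 5.
next_char = character at position 8 + 3 = 11 -> 'a'

Best match: offset=5, length=3 (matching 'aba' starting at position 3)
LZ77 triple: (5, 3, 'a')


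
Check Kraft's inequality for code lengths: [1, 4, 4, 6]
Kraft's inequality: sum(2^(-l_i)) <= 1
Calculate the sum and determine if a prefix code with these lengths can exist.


Sum = 2^(-1) + 2^(-4) + 2^(-4) + 2^(-6)
    = 0.5 + 0.0625 + 0.0625 + 0.015625
    = 41/64 = 0.640625
Since 0.640625 <= 1, Kraft's inequality IS satisfied.
A prefix code with these lengths CAN exist.

Kraft sum = 0.640625. Satisfied.


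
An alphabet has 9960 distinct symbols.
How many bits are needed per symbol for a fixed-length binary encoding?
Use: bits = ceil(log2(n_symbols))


log2(9960) = 13.2819
Bracket: 2^13 = 8192 < 9960 <= 2^14 = 16384
So ceil(log2(9960)) = 14

bits = ceil(log2(9960)) = ceil(13.2819) = 14 bits


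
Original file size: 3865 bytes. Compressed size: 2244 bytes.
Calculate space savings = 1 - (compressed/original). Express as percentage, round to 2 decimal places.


ratio = compressed/original = 2244/3865 = 0.580595
savings = 1 - ratio = 1 - 0.580595 = 0.419405
as a percentage: 0.419405 * 100 = 41.94%

Space savings = 1 - 2244/3865 = 41.94%


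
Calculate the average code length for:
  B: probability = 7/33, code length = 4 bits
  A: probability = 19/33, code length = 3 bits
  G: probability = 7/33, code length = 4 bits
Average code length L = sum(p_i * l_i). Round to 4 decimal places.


Weighted contributions p_i * l_i:
  B: (7/33) * 4 = 28/33
  A: (19/33) * 3 = 57/33
  G: (7/33) * 4 = 28/33
Sum = (28 + 57 + 28)/33 = 113/33

L = 113/33 = 3.4242 bits/symbol


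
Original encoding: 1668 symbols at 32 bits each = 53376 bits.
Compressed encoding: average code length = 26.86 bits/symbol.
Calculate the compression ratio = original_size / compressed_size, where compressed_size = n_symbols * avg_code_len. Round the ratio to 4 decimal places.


original_size = n_symbols * orig_bits = 1668 * 32 = 53376 bits
compressed_size = n_symbols * avg_code_len = 1668 * 26.86 = 44802.48 bits
ratio = original_size / compressed_size = 53376 / 44802.48 = 1.1914

Compression ratio = 1.1914


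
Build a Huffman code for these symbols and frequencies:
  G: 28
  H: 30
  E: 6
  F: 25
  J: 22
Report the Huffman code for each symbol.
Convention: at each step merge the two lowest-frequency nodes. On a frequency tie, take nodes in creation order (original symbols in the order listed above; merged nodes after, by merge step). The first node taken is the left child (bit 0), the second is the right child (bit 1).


Huffman tree construction:
Step 1: Merge E(6) + J(22) = 28
Step 2: Merge F(25) + G(28) = 53
Step 3: Merge (E+J)(28) + H(30) = 58
Step 4: Merge (F+G)(53) + ((E+J)+H)(58) = 111
Read each symbol's code off the tree from the root (left child = 0, right child = 1).

Codes:
  G: 01 (length 2)
  H: 11 (length 2)
  E: 100 (length 3)
  F: 00 (length 2)
  J: 101 (length 3)
Average code length: 250/111 = 2.2523 bits/symbol


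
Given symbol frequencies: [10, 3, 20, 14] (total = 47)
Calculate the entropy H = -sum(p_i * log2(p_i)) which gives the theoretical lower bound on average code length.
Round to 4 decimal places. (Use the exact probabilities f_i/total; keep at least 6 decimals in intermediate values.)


Per-symbol terms -p_i * log2(p_i) with p_i = f_i/47:
  p = 10/47 = 0.212766: log2(p) = -2.232661, -p*log2(p) = 0.475034
  p = 3/47 = 0.063830: log2(p) = -3.969626, -p*log2(p) = 0.253380
  p = 20/47 = 0.425532: log2(p) = -1.232661, -p*log2(p) = 0.524536
  p = 14/47 = 0.297872: log2(p) = -1.747234, -p*log2(p) = 0.520453
H = 0.475034 + 0.253380 + 0.524536 + 0.520453 = 1.773403

H = 1.7734 bits/symbol


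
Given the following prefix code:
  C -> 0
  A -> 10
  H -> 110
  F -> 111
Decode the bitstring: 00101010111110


Decoding step by step:
Bits 0 -> C
Bits 0 -> C
Bits 10 -> A
Bits 10 -> A
Bits 10 -> A
Bits 111 -> F
Bits 110 -> H


Decoded message: CCAAAFH


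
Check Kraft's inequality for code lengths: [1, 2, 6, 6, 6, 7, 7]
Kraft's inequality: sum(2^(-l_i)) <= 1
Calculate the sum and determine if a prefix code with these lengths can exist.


Sum = 2^(-1) + 2^(-2) + 2^(-6) + 2^(-6) + 2^(-6) + 2^(-7) + 2^(-7)
    = 0.5 + 0.25 + 0.015625 + 0.015625 + 0.015625 + 0.0078125 + 0.0078125
    = 104/128 = 0.8125
Since 0.8125 <= 1, Kraft's inequality IS satisfied.
A prefix code with these lengths CAN exist.

Kraft sum = 0.8125. Satisfied.


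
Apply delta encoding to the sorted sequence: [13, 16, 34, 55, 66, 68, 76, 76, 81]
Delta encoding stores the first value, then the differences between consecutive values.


First value: 13
Deltas:
  16 - 13 = 3
  34 - 16 = 18
  55 - 34 = 21
  66 - 55 = 11
  68 - 66 = 2
  76 - 68 = 8
  76 - 76 = 0
  81 - 76 = 5


Delta encoded: [13, 3, 18, 21, 11, 2, 8, 0, 5]


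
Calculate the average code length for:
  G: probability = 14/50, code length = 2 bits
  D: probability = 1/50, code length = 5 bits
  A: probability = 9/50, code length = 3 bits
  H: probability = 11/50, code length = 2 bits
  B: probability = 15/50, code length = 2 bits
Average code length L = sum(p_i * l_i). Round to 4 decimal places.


Weighted contributions p_i * l_i:
  G: (14/50) * 2 = 28/50
  D: (1/50) * 5 = 5/50
  A: (9/50) * 3 = 27/50
  H: (11/50) * 2 = 22/50
  B: (15/50) * 2 = 30/50
Sum = (28 + 5 + 27 + 22 + 30)/50 = 112/50

L = 112/50 = 2.2400 bits/symbol


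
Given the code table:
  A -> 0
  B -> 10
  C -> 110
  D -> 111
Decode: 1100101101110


Decoding:
110 -> C
0 -> A
10 -> B
110 -> C
111 -> D
0 -> A


Result: CABCDA


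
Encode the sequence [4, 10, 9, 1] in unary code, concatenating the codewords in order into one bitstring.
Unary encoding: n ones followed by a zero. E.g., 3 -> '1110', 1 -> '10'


Encode each number as n ones followed by a terminating 0:
  4 -> 11110 (5 bits)
  10 -> 11111111110 (11 bits)
  9 -> 1111111110 (10 bits)
  1 -> 10 (2 bits)
Total length = 5 + 11 + 10 + 2 = 28 bits.

Unary([4, 10, 9, 1]) = 1111011111111110111111111010 (28 bits)


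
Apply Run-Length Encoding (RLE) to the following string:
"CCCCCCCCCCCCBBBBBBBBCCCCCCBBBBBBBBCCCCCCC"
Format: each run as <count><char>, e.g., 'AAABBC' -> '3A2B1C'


Scanning runs left to right:
  i=0: run of 'C' x 12 -> '12C'
  i=12: run of 'B' x 8 -> '8B'
  i=20: run of 'C' x 6 -> '6C'
  i=26: run of 'B' x 8 -> '8B'
  i=34: run of 'C' x 7 -> '7C'

RLE = 12C8B6C8B7C


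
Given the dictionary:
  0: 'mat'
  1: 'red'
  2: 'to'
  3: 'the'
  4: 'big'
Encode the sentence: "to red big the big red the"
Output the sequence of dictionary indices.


Look up each word in the dictionary:
  'to' -> 2
  'red' -> 1
  'big' -> 4
  'the' -> 3
  'big' -> 4
  'red' -> 1
  'the' -> 3

Encoded: [2, 1, 4, 3, 4, 1, 3]


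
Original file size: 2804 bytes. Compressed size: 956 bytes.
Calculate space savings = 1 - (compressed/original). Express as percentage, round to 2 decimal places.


ratio = compressed/original = 956/2804 = 0.340942
savings = 1 - ratio = 1 - 0.340942 = 0.659058
as a percentage: 0.659058 * 100 = 65.91%

Space savings = 1 - 956/2804 = 65.91%


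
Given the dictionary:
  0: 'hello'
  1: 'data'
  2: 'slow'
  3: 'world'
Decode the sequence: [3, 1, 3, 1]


Look up each index in the dictionary:
  3 -> 'world'
  1 -> 'data'
  3 -> 'world'
  1 -> 'data'

Decoded: "world data world data"


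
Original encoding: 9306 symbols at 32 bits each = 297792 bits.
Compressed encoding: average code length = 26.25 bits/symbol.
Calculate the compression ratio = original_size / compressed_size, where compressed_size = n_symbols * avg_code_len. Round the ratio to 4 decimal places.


original_size = n_symbols * orig_bits = 9306 * 32 = 297792 bits
compressed_size = n_symbols * avg_code_len = 9306 * 26.25 = 244282.5 bits
ratio = original_size / compressed_size = 297792 / 244282.5 = 1.219

Compression ratio = 1.219


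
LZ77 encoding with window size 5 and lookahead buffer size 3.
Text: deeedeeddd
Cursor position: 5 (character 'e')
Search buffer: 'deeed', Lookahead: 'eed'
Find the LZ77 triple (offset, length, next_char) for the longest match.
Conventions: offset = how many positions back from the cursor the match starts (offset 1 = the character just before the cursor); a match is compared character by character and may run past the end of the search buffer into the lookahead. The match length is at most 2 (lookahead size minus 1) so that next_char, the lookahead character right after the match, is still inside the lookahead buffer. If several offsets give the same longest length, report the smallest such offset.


Try each offset into the search buffer:
  offset=1 (pos 4, char 'd'): match length 0
  offset=2 (pos 3, char 'e'): match length 1
  offset=3 (pos 2, char 'e'): match length 2
  offset=4 (pos 1, char 'e'): match length 2
  offset=5 (pos 0, char 'd'): match length 0
Longest match has length 2, found at offsets 3, 4; take the smallest, offset 3.
next_char = character at position 5 + 2 = 7 -> 'd'

Best match: offset=3, length=2 (matching 'ee' starting at position 2)
LZ77 triple: (3, 2, 'd')


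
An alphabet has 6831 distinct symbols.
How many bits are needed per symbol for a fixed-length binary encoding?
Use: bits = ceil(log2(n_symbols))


log2(6831) = 12.7379
Bracket: 2^12 = 4096 < 6831 <= 2^13 = 8192
So ceil(log2(6831)) = 13

bits = ceil(log2(6831)) = ceil(12.7379) = 13 bits


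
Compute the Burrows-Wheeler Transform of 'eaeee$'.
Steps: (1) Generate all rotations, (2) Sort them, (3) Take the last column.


Rotations (sorted):
  0: $eaeee -> last char: e
  1: aeee$e -> last char: e
  2: e$eaee -> last char: e
  3: eaeee$ -> last char: $
  4: ee$eae -> last char: e
  5: eee$ea -> last char: a


BWT = eee$ea


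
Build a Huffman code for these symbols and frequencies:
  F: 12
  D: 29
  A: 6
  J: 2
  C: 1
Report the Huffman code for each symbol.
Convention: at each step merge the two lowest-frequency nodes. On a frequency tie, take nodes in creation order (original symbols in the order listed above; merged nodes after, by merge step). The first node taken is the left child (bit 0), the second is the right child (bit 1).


Huffman tree construction:
Step 1: Merge C(1) + J(2) = 3
Step 2: Merge (C+J)(3) + A(6) = 9
Step 3: Merge ((C+J)+A)(9) + F(12) = 21
Step 4: Merge (((C+J)+A)+F)(21) + D(29) = 50
Read each symbol's code off the tree from the root (left child = 0, right child = 1).

Codes:
  F: 01 (length 2)
  D: 1 (length 1)
  A: 001 (length 3)
  J: 0001 (length 4)
  C: 0000 (length 4)
Average code length: 83/50 = 1.6600 bits/symbol


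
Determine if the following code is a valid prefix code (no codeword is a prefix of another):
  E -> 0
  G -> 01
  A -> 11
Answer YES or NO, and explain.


Checking each pair (does one codeword prefix another?):
  E='0' vs G='01': prefix -- VIOLATION

NO -- this is NOT a valid prefix code. E (0) is a prefix of G (01).


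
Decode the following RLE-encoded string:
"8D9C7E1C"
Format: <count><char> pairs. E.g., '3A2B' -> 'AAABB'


Expanding each <count><char> pair:
  8D -> 'DDDDDDDD'
  9C -> 'CCCCCCCCC'
  7E -> 'EEEEEEE'
  1C -> 'C'

Decoded = DDDDDDDDCCCCCCCCCEEEEEEEC


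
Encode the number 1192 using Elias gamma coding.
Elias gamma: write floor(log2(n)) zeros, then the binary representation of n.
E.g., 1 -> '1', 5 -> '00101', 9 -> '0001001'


num_bits = floor(log2(1192)) + 1 = 11
leading_zeros = num_bits - 1 = 10
binary(1192) = 10010101000

Elias gamma(1192) = '0000000000' + '10010101000' = 000000000010010101000 (21 bits)


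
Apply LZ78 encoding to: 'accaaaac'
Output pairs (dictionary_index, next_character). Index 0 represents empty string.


LZ78 encoding steps:
Dictionary: {0: ''}
Step 1: w='' (idx 0), next='a' -> output (0, 'a'), add 'a' as idx 1
Step 2: w='' (idx 0), next='c' -> output (0, 'c'), add 'c' as idx 2
Step 3: w='c' (idx 2), next='a' -> output (2, 'a'), add 'ca' as idx 3
Step 4: w='a' (idx 1), next='a' -> output (1, 'a'), add 'aa' as idx 4
Step 5: w='a' (idx 1), next='c' -> output (1, 'c'), add 'ac' as idx 5


Encoded: [(0, 'a'), (0, 'c'), (2, 'a'), (1, 'a'), (1, 'c')]


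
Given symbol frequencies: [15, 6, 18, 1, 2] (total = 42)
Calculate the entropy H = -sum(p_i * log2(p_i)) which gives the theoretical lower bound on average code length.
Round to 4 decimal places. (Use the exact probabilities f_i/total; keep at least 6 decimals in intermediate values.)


Per-symbol terms -p_i * log2(p_i) with p_i = f_i/42:
  p = 15/42 = 0.357143: log2(p) = -1.485427, -p*log2(p) = 0.530510
  p = 6/42 = 0.142857: log2(p) = -2.807355, -p*log2(p) = 0.401051
  p = 18/42 = 0.428571: log2(p) = -1.222392, -p*log2(p) = 0.523882
  p = 1/42 = 0.023810: log2(p) = -5.392317, -p*log2(p) = 0.128389
  p = 2/42 = 0.047619: log2(p) = -4.392317, -p*log2(p) = 0.209158
H = 0.530510 + 0.401051 + 0.523882 + 0.128389 + 0.209158 = 1.792990

H = 1.793 bits/symbol


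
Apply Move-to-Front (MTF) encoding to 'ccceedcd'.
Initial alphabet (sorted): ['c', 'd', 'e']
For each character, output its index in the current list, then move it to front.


MTF encoding:
'c': index 0 in ['c', 'd', 'e'] -> ['c', 'd', 'e']
'c': index 0 in ['c', 'd', 'e'] -> ['c', 'd', 'e']
'c': index 0 in ['c', 'd', 'e'] -> ['c', 'd', 'e']
'e': index 2 in ['c', 'd', 'e'] -> ['e', 'c', 'd']
'e': index 0 in ['e', 'c', 'd'] -> ['e', 'c', 'd']
'd': index 2 in ['e', 'c', 'd'] -> ['d', 'e', 'c']
'c': index 2 in ['d', 'e', 'c'] -> ['c', 'd', 'e']
'd': index 1 in ['c', 'd', 'e'] -> ['d', 'c', 'e']


Output: [0, 0, 0, 2, 0, 2, 2, 1]


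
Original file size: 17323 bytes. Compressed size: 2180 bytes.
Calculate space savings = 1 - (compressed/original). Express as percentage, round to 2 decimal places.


ratio = compressed/original = 2180/17323 = 0.125844
savings = 1 - ratio = 1 - 0.125844 = 0.874156
as a percentage: 0.874156 * 100 = 87.42%

Space savings = 1 - 2180/17323 = 87.42%


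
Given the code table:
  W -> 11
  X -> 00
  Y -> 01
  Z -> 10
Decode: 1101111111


Decoding:
11 -> W
01 -> Y
11 -> W
11 -> W
11 -> W


Result: WYWWW


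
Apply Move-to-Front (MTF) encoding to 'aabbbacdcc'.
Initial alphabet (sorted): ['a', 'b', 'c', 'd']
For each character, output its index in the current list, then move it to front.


MTF encoding:
'a': index 0 in ['a', 'b', 'c', 'd'] -> ['a', 'b', 'c', 'd']
'a': index 0 in ['a', 'b', 'c', 'd'] -> ['a', 'b', 'c', 'd']
'b': index 1 in ['a', 'b', 'c', 'd'] -> ['b', 'a', 'c', 'd']
'b': index 0 in ['b', 'a', 'c', 'd'] -> ['b', 'a', 'c', 'd']
'b': index 0 in ['b', 'a', 'c', 'd'] -> ['b', 'a', 'c', 'd']
'a': index 1 in ['b', 'a', 'c', 'd'] -> ['a', 'b', 'c', 'd']
'c': index 2 in ['a', 'b', 'c', 'd'] -> ['c', 'a', 'b', 'd']
'd': index 3 in ['c', 'a', 'b', 'd'] -> ['d', 'c', 'a', 'b']
'c': index 1 in ['d', 'c', 'a', 'b'] -> ['c', 'd', 'a', 'b']
'c': index 0 in ['c', 'd', 'a', 'b'] -> ['c', 'd', 'a', 'b']


Output: [0, 0, 1, 0, 0, 1, 2, 3, 1, 0]


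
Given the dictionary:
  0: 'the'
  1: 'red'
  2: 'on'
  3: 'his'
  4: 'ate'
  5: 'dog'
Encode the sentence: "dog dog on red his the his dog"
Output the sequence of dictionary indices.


Look up each word in the dictionary:
  'dog' -> 5
  'dog' -> 5
  'on' -> 2
  'red' -> 1
  'his' -> 3
  'the' -> 0
  'his' -> 3
  'dog' -> 5

Encoded: [5, 5, 2, 1, 3, 0, 3, 5]


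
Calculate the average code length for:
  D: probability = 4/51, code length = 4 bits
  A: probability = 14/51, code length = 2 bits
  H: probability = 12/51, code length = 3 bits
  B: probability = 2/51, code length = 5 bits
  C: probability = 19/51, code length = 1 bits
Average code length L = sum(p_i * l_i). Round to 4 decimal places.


Weighted contributions p_i * l_i:
  D: (4/51) * 4 = 16/51
  A: (14/51) * 2 = 28/51
  H: (12/51) * 3 = 36/51
  B: (2/51) * 5 = 10/51
  C: (19/51) * 1 = 19/51
Sum = (16 + 28 + 36 + 10 + 19)/51 = 109/51

L = 109/51 = 2.1373 bits/symbol


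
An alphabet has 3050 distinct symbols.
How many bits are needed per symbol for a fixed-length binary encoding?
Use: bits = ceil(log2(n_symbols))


log2(3050) = 11.5746
Bracket: 2^11 = 2048 < 3050 <= 2^12 = 4096
So ceil(log2(3050)) = 12

bits = ceil(log2(3050)) = ceil(11.5746) = 12 bits


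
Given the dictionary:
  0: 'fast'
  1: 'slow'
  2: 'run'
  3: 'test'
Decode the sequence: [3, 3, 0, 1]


Look up each index in the dictionary:
  3 -> 'test'
  3 -> 'test'
  0 -> 'fast'
  1 -> 'slow'

Decoded: "test test fast slow"


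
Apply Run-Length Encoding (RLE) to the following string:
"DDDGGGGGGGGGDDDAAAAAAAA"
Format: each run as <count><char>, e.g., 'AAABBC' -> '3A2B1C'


Scanning runs left to right:
  i=0: run of 'D' x 3 -> '3D'
  i=3: run of 'G' x 9 -> '9G'
  i=12: run of 'D' x 3 -> '3D'
  i=15: run of 'A' x 8 -> '8A'

RLE = 3D9G3D8A


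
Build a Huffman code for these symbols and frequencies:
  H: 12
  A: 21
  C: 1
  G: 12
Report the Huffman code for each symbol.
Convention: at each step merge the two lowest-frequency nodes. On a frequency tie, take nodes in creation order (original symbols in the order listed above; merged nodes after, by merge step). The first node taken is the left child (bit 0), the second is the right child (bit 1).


Huffman tree construction:
Step 1: Merge C(1) + H(12) = 13
Step 2: Merge G(12) + (C+H)(13) = 25
Step 3: Merge A(21) + (G+(C+H))(25) = 46
Read each symbol's code off the tree from the root (left child = 0, right child = 1).

Codes:
  H: 111 (length 3)
  A: 0 (length 1)
  C: 110 (length 3)
  G: 10 (length 2)
Average code length: 84/46 = 1.8261 bits/symbol


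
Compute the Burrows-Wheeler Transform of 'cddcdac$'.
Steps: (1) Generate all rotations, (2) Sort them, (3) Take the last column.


Rotations (sorted):
  0: $cddcdac -> last char: c
  1: ac$cddcd -> last char: d
  2: c$cddcda -> last char: a
  3: cdac$cdd -> last char: d
  4: cddcdac$ -> last char: $
  5: dac$cddc -> last char: c
  6: dcdac$cd -> last char: d
  7: ddcdac$c -> last char: c


BWT = cdad$cdc


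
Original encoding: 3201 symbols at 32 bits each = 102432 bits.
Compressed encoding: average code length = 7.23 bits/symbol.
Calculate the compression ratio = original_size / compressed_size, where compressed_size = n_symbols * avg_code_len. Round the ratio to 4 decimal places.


original_size = n_symbols * orig_bits = 3201 * 32 = 102432 bits
compressed_size = n_symbols * avg_code_len = 3201 * 7.23 = 23143.23 bits
ratio = original_size / compressed_size = 102432 / 23143.23 = 4.426

Compression ratio = 4.426


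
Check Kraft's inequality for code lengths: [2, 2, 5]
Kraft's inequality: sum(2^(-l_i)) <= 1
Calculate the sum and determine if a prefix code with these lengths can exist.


Sum = 2^(-2) + 2^(-2) + 2^(-5)
    = 0.25 + 0.25 + 0.03125
    = 17/32 = 0.53125
Since 0.53125 <= 1, Kraft's inequality IS satisfied.
A prefix code with these lengths CAN exist.

Kraft sum = 0.53125. Satisfied.


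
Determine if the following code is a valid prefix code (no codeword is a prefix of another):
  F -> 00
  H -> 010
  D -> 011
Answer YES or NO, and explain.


Checking each pair (does one codeword prefix another?):
  F='00' vs H='010': no prefix
  F='00' vs D='011': no prefix
  H='010' vs F='00': no prefix
  H='010' vs D='011': no prefix
  D='011' vs F='00': no prefix
  D='011' vs H='010': no prefix
No violation found over all pairs.

YES -- this is a valid prefix code. No codeword is a prefix of any other codeword.


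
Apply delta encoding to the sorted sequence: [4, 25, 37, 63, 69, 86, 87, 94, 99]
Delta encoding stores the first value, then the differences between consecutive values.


First value: 4
Deltas:
  25 - 4 = 21
  37 - 25 = 12
  63 - 37 = 26
  69 - 63 = 6
  86 - 69 = 17
  87 - 86 = 1
  94 - 87 = 7
  99 - 94 = 5


Delta encoded: [4, 21, 12, 26, 6, 17, 1, 7, 5]


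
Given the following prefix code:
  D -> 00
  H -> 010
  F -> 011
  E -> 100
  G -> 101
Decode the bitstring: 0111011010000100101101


Decoding step by step:
Bits 011 -> F
Bits 101 -> G
Bits 101 -> G
Bits 00 -> D
Bits 00 -> D
Bits 100 -> E
Bits 101 -> G
Bits 101 -> G


Decoded message: FGGDDEGG


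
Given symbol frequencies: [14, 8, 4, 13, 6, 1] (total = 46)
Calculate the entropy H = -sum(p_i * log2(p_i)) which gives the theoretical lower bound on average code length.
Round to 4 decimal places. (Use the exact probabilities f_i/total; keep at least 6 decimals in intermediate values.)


Per-symbol terms -p_i * log2(p_i) with p_i = f_i/46:
  p = 14/46 = 0.304348: log2(p) = -1.716207, -p*log2(p) = 0.522324
  p = 8/46 = 0.173913: log2(p) = -2.523562, -p*log2(p) = 0.438880
  p = 4/46 = 0.086957: log2(p) = -3.523562, -p*log2(p) = 0.306397
  p = 13/46 = 0.282609: log2(p) = -1.823122, -p*log2(p) = 0.515230
  p = 6/46 = 0.130435: log2(p) = -2.938599, -p*log2(p) = 0.383296
  p = 1/46 = 0.021739: log2(p) = -5.523562, -p*log2(p) = 0.120077
H = 0.522324 + 0.438880 + 0.306397 + 0.515230 + 0.383296 + 0.120077 = 2.286204

H = 2.2862 bits/symbol


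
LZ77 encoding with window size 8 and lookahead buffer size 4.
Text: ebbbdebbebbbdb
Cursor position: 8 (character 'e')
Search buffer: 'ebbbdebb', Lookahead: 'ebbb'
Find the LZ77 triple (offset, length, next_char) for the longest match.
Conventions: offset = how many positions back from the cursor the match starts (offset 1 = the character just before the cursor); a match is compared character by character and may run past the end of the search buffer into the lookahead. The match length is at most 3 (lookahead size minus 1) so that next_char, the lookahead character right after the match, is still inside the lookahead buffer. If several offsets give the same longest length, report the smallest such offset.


Try each offset into the search buffer:
  offset=1 (pos 7, char 'b'): match length 0
  offset=2 (pos 6, char 'b'): match length 0
  offset=3 (pos 5, char 'e'): match length 3
  offset=4 (pos 4, char 'd'): match length 0
  offset=5 (pos 3, char 'b'): match length 0
  offset=6 (pos 2, char 'b'): match length 0
  offset=7 (pos 1, char 'b'): match length 0
  offset=8 (pos 0, char 'e'): match length 3
Longest match has length 3, found at offsets 3, 8; take the smallest, offset 3.
next_char = character at position 8 + 3 = 11 -> 'b'

Best match: offset=3, length=3 (matching 'ebb' starting at position 5)
LZ77 triple: (3, 3, 'b')


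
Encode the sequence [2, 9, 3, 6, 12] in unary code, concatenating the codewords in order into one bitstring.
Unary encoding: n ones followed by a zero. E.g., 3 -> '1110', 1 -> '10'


Encode each number as n ones followed by a terminating 0:
  2 -> 110 (3 bits)
  9 -> 1111111110 (10 bits)
  3 -> 1110 (4 bits)
  6 -> 1111110 (7 bits)
  12 -> 1111111111110 (13 bits)
Total length = 3 + 10 + 4 + 7 + 13 = 37 bits.

Unary([2, 9, 3, 6, 12]) = 1101111111110111011111101111111111110 (37 bits)


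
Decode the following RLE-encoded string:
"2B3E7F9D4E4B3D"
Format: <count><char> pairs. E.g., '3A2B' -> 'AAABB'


Expanding each <count><char> pair:
  2B -> 'BB'
  3E -> 'EEE'
  7F -> 'FFFFFFF'
  9D -> 'DDDDDDDDD'
  4E -> 'EEEE'
  4B -> 'BBBB'
  3D -> 'DDD'

Decoded = BBEEEFFFFFFFDDDDDDDDDEEEEBBBBDDD


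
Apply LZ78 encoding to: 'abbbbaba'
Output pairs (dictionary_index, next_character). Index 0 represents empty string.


LZ78 encoding steps:
Dictionary: {0: ''}
Step 1: w='' (idx 0), next='a' -> output (0, 'a'), add 'a' as idx 1
Step 2: w='' (idx 0), next='b' -> output (0, 'b'), add 'b' as idx 2
Step 3: w='b' (idx 2), next='b' -> output (2, 'b'), add 'bb' as idx 3
Step 4: w='b' (idx 2), next='a' -> output (2, 'a'), add 'ba' as idx 4
Step 5: w='ba' (idx 4), end of input -> output (4, '')


Encoded: [(0, 'a'), (0, 'b'), (2, 'b'), (2, 'a'), (4, '')]


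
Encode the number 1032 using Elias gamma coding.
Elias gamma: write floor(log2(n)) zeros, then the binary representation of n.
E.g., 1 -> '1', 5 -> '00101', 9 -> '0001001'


num_bits = floor(log2(1032)) + 1 = 11
leading_zeros = num_bits - 1 = 10
binary(1032) = 10000001000

Elias gamma(1032) = '0000000000' + '10000001000' = 000000000010000001000 (21 bits)


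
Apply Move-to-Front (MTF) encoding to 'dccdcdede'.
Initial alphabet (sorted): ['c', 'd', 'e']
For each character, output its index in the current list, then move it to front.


MTF encoding:
'd': index 1 in ['c', 'd', 'e'] -> ['d', 'c', 'e']
'c': index 1 in ['d', 'c', 'e'] -> ['c', 'd', 'e']
'c': index 0 in ['c', 'd', 'e'] -> ['c', 'd', 'e']
'd': index 1 in ['c', 'd', 'e'] -> ['d', 'c', 'e']
'c': index 1 in ['d', 'c', 'e'] -> ['c', 'd', 'e']
'd': index 1 in ['c', 'd', 'e'] -> ['d', 'c', 'e']
'e': index 2 in ['d', 'c', 'e'] -> ['e', 'd', 'c']
'd': index 1 in ['e', 'd', 'c'] -> ['d', 'e', 'c']
'e': index 1 in ['d', 'e', 'c'] -> ['e', 'd', 'c']


Output: [1, 1, 0, 1, 1, 1, 2, 1, 1]


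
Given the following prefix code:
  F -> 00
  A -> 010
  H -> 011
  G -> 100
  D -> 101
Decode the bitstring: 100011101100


Decoding step by step:
Bits 100 -> G
Bits 011 -> H
Bits 101 -> D
Bits 100 -> G


Decoded message: GHDG


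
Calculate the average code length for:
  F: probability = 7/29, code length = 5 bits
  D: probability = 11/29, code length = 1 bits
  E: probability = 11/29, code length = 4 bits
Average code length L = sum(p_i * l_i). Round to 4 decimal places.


Weighted contributions p_i * l_i:
  F: (7/29) * 5 = 35/29
  D: (11/29) * 1 = 11/29
  E: (11/29) * 4 = 44/29
Sum = (35 + 11 + 44)/29 = 90/29

L = 90/29 = 3.1034 bits/symbol


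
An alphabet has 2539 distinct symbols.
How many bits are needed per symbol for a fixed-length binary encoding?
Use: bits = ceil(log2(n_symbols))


log2(2539) = 11.31
Bracket: 2^11 = 2048 < 2539 <= 2^12 = 4096
So ceil(log2(2539)) = 12

bits = ceil(log2(2539)) = ceil(11.31) = 12 bits


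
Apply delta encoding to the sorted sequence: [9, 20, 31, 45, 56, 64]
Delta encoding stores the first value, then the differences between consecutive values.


First value: 9
Deltas:
  20 - 9 = 11
  31 - 20 = 11
  45 - 31 = 14
  56 - 45 = 11
  64 - 56 = 8


Delta encoded: [9, 11, 11, 14, 11, 8]


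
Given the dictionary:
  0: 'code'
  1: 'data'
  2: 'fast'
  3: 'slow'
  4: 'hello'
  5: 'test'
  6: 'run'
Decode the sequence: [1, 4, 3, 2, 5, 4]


Look up each index in the dictionary:
  1 -> 'data'
  4 -> 'hello'
  3 -> 'slow'
  2 -> 'fast'
  5 -> 'test'
  4 -> 'hello'

Decoded: "data hello slow fast test hello"


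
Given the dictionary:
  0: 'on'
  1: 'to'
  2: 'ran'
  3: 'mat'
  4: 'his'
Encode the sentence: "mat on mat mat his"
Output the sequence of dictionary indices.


Look up each word in the dictionary:
  'mat' -> 3
  'on' -> 0
  'mat' -> 3
  'mat' -> 3
  'his' -> 4

Encoded: [3, 0, 3, 3, 4]


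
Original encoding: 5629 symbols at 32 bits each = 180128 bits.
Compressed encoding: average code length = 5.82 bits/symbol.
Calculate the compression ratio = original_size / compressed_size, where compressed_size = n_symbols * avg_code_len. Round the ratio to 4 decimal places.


original_size = n_symbols * orig_bits = 5629 * 32 = 180128 bits
compressed_size = n_symbols * avg_code_len = 5629 * 5.82 = 32760.78 bits
ratio = original_size / compressed_size = 180128 / 32760.78 = 5.4983

Compression ratio = 5.4983


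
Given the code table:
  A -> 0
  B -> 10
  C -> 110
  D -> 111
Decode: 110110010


Decoding:
110 -> C
110 -> C
0 -> A
10 -> B


Result: CCAB


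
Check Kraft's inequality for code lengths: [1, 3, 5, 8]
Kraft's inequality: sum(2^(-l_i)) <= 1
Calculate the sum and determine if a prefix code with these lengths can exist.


Sum = 2^(-1) + 2^(-3) + 2^(-5) + 2^(-8)
    = 0.5 + 0.125 + 0.03125 + 0.00390625
    = 169/256 = 0.66015625
Since 0.66015625 <= 1, Kraft's inequality IS satisfied.
A prefix code with these lengths CAN exist.

Kraft sum = 0.66015625. Satisfied.


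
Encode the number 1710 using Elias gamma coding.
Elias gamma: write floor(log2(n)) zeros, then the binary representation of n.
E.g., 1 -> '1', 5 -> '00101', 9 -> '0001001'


num_bits = floor(log2(1710)) + 1 = 11
leading_zeros = num_bits - 1 = 10
binary(1710) = 11010101110

Elias gamma(1710) = '0000000000' + '11010101110' = 000000000011010101110 (21 bits)


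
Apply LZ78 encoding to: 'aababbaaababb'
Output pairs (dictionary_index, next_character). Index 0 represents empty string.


LZ78 encoding steps:
Dictionary: {0: ''}
Step 1: w='' (idx 0), next='a' -> output (0, 'a'), add 'a' as idx 1
Step 2: w='a' (idx 1), next='b' -> output (1, 'b'), add 'ab' as idx 2
Step 3: w='ab' (idx 2), next='b' -> output (2, 'b'), add 'abb' as idx 3
Step 4: w='a' (idx 1), next='a' -> output (1, 'a'), add 'aa' as idx 4
Step 5: w='ab' (idx 2), next='a' -> output (2, 'a'), add 'aba' as idx 5
Step 6: w='' (idx 0), next='b' -> output (0, 'b'), add 'b' as idx 6
Step 7: w='b' (idx 6), end of input -> output (6, '')


Encoded: [(0, 'a'), (1, 'b'), (2, 'b'), (1, 'a'), (2, 'a'), (0, 'b'), (6, '')]


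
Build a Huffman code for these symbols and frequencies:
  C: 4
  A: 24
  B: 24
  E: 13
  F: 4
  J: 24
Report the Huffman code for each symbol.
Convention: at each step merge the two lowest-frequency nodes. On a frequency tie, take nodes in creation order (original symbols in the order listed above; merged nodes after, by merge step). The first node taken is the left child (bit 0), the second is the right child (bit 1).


Huffman tree construction:
Step 1: Merge C(4) + F(4) = 8
Step 2: Merge (C+F)(8) + E(13) = 21
Step 3: Merge ((C+F)+E)(21) + A(24) = 45
Step 4: Merge B(24) + J(24) = 48
Step 5: Merge (((C+F)+E)+A)(45) + (B+J)(48) = 93
Read each symbol's code off the tree from the root (left child = 0, right child = 1).

Codes:
  C: 0000 (length 4)
  A: 01 (length 2)
  B: 10 (length 2)
  E: 001 (length 3)
  F: 0001 (length 4)
  J: 11 (length 2)
Average code length: 215/93 = 2.3118 bits/symbol


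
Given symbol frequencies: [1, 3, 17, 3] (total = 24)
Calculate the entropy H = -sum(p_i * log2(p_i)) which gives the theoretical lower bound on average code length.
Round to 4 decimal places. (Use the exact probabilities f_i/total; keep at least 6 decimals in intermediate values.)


Per-symbol terms -p_i * log2(p_i) with p_i = f_i/24:
  p = 1/24 = 0.041667: log2(p) = -4.584963, -p*log2(p) = 0.191040
  p = 3/24 = 0.125000: log2(p) = -3.000000, -p*log2(p) = 0.375000
  p = 17/24 = 0.708333: log2(p) = -0.497500, -p*log2(p) = 0.352396
  p = 3/24 = 0.125000: log2(p) = -3.000000, -p*log2(p) = 0.375000
H = 0.191040 + 0.375000 + 0.352396 + 0.375000 = 1.293436

H = 1.2934 bits/symbol


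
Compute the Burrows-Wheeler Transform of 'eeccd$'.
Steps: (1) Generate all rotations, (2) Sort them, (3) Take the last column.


Rotations (sorted):
  0: $eeccd -> last char: d
  1: ccd$ee -> last char: e
  2: cd$eec -> last char: c
  3: d$eecc -> last char: c
  4: eccd$e -> last char: e
  5: eeccd$ -> last char: $


BWT = decce$


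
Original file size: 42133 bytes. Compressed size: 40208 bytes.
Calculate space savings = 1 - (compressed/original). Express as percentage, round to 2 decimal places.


ratio = compressed/original = 40208/42133 = 0.954311
savings = 1 - ratio = 1 - 0.954311 = 0.045689
as a percentage: 0.045689 * 100 = 4.57%

Space savings = 1 - 40208/42133 = 4.57%


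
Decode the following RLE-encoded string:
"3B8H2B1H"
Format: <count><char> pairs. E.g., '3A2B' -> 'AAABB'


Expanding each <count><char> pair:
  3B -> 'BBB'
  8H -> 'HHHHHHHH'
  2B -> 'BB'
  1H -> 'H'

Decoded = BBBHHHHHHHHBBH


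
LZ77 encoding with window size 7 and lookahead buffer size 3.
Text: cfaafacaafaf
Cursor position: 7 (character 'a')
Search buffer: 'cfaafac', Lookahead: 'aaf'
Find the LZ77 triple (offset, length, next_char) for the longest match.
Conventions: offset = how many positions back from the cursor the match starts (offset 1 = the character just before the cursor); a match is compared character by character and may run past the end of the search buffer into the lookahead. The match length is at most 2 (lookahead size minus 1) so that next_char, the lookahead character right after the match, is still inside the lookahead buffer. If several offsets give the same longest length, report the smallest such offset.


Try each offset into the search buffer:
  offset=1 (pos 6, char 'c'): match length 0
  offset=2 (pos 5, char 'a'): match length 1
  offset=3 (pos 4, char 'f'): match length 0
  offset=4 (pos 3, char 'a'): match length 1
  offset=5 (pos 2, char 'a'): match length 2
  offset=6 (pos 1, char 'f'): match length 0
  offset=7 (pos 0, char 'c'): match length 0
Longest match has length 2 at offset 5.
next_char = character at position 7 + 2 = 9 -> 'f'

Best match: offset=5, length=2 (matching 'aa' starting at position 2)
LZ77 triple: (5, 2, 'f')


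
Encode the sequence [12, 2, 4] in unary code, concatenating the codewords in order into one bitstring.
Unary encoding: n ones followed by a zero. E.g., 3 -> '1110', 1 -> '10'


Encode each number as n ones followed by a terminating 0:
  12 -> 1111111111110 (13 bits)
  2 -> 110 (3 bits)
  4 -> 11110 (5 bits)
Total length = 13 + 3 + 5 = 21 bits.

Unary([12, 2, 4]) = 111111111111011011110 (21 bits)


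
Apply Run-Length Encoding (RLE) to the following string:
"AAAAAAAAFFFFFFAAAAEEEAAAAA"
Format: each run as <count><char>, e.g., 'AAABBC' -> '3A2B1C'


Scanning runs left to right:
  i=0: run of 'A' x 8 -> '8A'
  i=8: run of 'F' x 6 -> '6F'
  i=14: run of 'A' x 4 -> '4A'
  i=18: run of 'E' x 3 -> '3E'
  i=21: run of 'A' x 5 -> '5A'

RLE = 8A6F4A3E5A


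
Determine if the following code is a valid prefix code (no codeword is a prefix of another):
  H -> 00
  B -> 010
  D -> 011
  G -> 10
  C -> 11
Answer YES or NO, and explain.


Checking each pair (does one codeword prefix another?):
  H='00' vs B='010': no prefix
  H='00' vs D='011': no prefix
  H='00' vs G='10': no prefix
  H='00' vs C='11': no prefix
  B='010' vs H='00': no prefix
  B='010' vs D='011': no prefix
  B='010' vs G='10': no prefix
  B='010' vs C='11': no prefix
  D='011' vs H='00': no prefix
  D='011' vs B='010': no prefix
  D='011' vs G='10': no prefix
  D='011' vs C='11': no prefix
  G='10' vs H='00': no prefix
  G='10' vs B='010': no prefix
  G='10' vs D='011': no prefix
  G='10' vs C='11': no prefix
  C='11' vs H='00': no prefix
  C='11' vs B='010': no prefix
  C='11' vs D='011': no prefix
  C='11' vs G='10': no prefix
No violation found over all pairs.

YES -- this is a valid prefix code. No codeword is a prefix of any other codeword.


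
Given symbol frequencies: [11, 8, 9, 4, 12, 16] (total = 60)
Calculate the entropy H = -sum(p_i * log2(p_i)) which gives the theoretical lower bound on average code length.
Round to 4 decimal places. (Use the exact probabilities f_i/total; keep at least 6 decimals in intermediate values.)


Per-symbol terms -p_i * log2(p_i) with p_i = f_i/60:
  p = 11/60 = 0.183333: log2(p) = -2.447459, -p*log2(p) = 0.448701
  p = 8/60 = 0.133333: log2(p) = -2.906891, -p*log2(p) = 0.387585
  p = 9/60 = 0.150000: log2(p) = -2.736966, -p*log2(p) = 0.410545
  p = 4/60 = 0.066667: log2(p) = -3.906891, -p*log2(p) = 0.260459
  p = 12/60 = 0.200000: log2(p) = -2.321928, -p*log2(p) = 0.464386
  p = 16/60 = 0.266667: log2(p) = -1.906891, -p*log2(p) = 0.508504
H = 0.448701 + 0.387585 + 0.410545 + 0.260459 + 0.464386 + 0.508504 = 2.480180

H = 2.4802 bits/symbol


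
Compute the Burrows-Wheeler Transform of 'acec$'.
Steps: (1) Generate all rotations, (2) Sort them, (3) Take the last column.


Rotations (sorted):
  0: $acec -> last char: c
  1: acec$ -> last char: $
  2: c$ace -> last char: e
  3: cec$a -> last char: a
  4: ec$ac -> last char: c


BWT = c$eac


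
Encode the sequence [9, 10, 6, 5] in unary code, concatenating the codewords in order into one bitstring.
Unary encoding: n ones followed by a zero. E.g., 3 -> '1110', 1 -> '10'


Encode each number as n ones followed by a terminating 0:
  9 -> 1111111110 (10 bits)
  10 -> 11111111110 (11 bits)
  6 -> 1111110 (7 bits)
  5 -> 111110 (6 bits)
Total length = 10 + 11 + 7 + 6 = 34 bits.

Unary([9, 10, 6, 5]) = 1111111110111111111101111110111110 (34 bits)


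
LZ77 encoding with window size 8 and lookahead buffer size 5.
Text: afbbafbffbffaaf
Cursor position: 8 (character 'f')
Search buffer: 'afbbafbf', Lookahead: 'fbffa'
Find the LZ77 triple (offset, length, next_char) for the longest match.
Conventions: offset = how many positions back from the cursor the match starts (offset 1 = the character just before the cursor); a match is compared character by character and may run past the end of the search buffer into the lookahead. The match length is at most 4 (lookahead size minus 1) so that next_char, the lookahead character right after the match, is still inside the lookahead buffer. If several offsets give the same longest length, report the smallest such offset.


Try each offset into the search buffer:
  offset=1 (pos 7, char 'f'): match length 1
  offset=2 (pos 6, char 'b'): match length 0
  offset=3 (pos 5, char 'f'): match length 4
  offset=4 (pos 4, char 'a'): match length 0
  offset=5 (pos 3, char 'b'): match length 0
  offset=6 (pos 2, char 'b'): match length 0
  offset=7 (pos 1, char 'f'): match length 2
  offset=8 (pos 0, char 'a'): match length 0
Longest match has length 4 at offset 3.
next_char = character at position 8 + 4 = 12 -> 'a'

Best match: offset=3, length=4 (matching 'fbff' starting at position 5)
LZ77 triple: (3, 4, 'a')
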